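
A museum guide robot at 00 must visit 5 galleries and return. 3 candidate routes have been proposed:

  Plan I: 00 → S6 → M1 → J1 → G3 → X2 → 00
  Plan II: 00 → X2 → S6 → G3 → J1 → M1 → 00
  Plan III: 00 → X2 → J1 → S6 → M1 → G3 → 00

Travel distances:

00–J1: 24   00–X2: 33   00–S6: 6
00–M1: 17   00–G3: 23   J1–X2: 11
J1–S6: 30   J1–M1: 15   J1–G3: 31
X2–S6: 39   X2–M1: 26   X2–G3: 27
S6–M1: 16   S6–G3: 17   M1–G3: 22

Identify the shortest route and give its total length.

Plan I: 6 + 16 + 15 + 31 + 27 + 33 = 128
Plan II: 33 + 39 + 17 + 31 + 15 + 17 = 152
Plan III: 33 + 11 + 30 + 16 + 22 + 23 = 135

Shortest is Plan I, total 128.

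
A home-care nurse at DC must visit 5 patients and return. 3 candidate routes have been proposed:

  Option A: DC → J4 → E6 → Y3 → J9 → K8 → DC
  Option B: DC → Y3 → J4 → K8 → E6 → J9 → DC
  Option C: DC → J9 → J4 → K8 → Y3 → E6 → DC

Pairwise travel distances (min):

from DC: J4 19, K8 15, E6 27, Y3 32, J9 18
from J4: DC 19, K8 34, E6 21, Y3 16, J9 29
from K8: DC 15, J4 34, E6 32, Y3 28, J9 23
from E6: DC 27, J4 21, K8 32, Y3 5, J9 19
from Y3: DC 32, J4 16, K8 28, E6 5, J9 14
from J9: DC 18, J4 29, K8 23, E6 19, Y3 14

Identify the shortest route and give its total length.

97 min — Option A is the shortest.

Option A: 19 + 21 + 5 + 14 + 23 + 15 = 97
Option B: 32 + 16 + 34 + 32 + 19 + 18 = 151
Option C: 18 + 29 + 34 + 28 + 5 + 27 = 141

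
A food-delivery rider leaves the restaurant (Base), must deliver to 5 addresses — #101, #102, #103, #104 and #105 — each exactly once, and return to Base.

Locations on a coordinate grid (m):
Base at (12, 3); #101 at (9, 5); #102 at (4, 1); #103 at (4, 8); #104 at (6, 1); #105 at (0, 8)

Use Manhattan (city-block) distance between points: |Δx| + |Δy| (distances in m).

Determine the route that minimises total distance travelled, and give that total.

Base-#101-#102-#103-#104-#105-Base: 5+9+7+9+13+17 = 60
Base-#101-#102-#103-#105-#104-Base: 5+9+7+4+13+8 = 46
Base-#101-#102-#104-#103-#105-Base: 5+9+2+9+4+17 = 46
Base-#101-#102-#104-#105-#103-Base: 5+9+2+13+4+13 = 46
Base-#101-#102-#105-#103-#104-Base: 5+9+11+4+9+8 = 46
Base-#101-#102-#105-#104-#103-Base: 5+9+11+13+9+13 = 60
Base-#101-#103-#102-#104-#105-Base: 5+8+7+2+13+17 = 52
Base-#101-#103-#102-#105-#104-Base: 5+8+7+11+13+8 = 52
Base-#101-#103-#104-#102-#105-Base: 5+8+9+2+11+17 = 52
Base-#101-#103-#104-#105-#102-Base: 5+8+9+13+11+10 = 56
Base-#101-#103-#105-#102-#104-Base: 5+8+4+11+2+8 = 38
Base-#101-#103-#105-#104-#102-Base: 5+8+4+13+2+10 = 42
Base-#101-#104-#102-#103-#105-Base: 5+7+2+7+4+17 = 42
Base-#101-#104-#102-#105-#103-Base: 5+7+2+11+4+13 = 42
… (46 more)
The minimum is 38.
One optimal route: Base → #101 → #103 → #105 → #102 → #104 → Base (or its reverse).

38 m — the shortest possible round trip.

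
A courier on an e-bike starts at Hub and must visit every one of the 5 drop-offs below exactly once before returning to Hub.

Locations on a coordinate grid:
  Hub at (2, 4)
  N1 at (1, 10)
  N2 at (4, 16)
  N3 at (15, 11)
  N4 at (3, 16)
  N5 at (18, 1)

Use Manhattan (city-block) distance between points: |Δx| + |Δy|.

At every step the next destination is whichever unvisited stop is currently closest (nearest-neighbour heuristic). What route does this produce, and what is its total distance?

Total distance 64 via the nearest-neighbour route Hub → N1 → N4 → N2 → N3 → N5 → Hub.

From Hub: distances to unvisited — N1=7, N4=13, N2=14, N5=19, N3=20. Nearest is N1 (7).
From N1: distances to unvisited — N4=8, N2=9, N3=15, N5=26. Nearest is N4 (8).
From N4: distances to unvisited — N2=1, N3=17, N5=30. Nearest is N2 (1).
From N2: distances to unvisited — N3=16, N5=29. Nearest is N3 (16).
From N3: distances to unvisited — N5=13. Nearest is N5 (13).
Return N5→Hub: 19.
Total = 7 + 8 + 1 + 16 + 13 + 19 = 64.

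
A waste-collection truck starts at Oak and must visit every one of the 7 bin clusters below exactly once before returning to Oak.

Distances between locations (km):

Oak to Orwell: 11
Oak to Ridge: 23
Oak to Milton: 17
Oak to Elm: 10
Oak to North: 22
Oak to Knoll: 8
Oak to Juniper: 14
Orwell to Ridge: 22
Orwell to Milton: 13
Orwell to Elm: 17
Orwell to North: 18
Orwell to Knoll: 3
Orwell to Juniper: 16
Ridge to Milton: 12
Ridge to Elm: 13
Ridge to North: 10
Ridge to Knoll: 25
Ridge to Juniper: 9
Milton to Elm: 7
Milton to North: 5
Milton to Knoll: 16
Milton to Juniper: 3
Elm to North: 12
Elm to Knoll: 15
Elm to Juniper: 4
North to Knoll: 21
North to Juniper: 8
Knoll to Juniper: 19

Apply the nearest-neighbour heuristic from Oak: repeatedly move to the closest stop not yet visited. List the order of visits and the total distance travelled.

Oak → [Knoll:8 / Elm:10 / Orwell:11 / Juniper:14 / Milton:17 / North:22 / Ridge:23] → Knoll (8)
Knoll → [Orwell:3 / Elm:15 / Milton:16 / Juniper:19 / North:21 / Ridge:25] → Orwell (3)
Orwell → [Milton:13 / Juniper:16 / Elm:17 / North:18 / Ridge:22] → Milton (13)
Milton → [Juniper:3 / North:5 / Elm:7 / Ridge:12] → Juniper (3)
Juniper → [Elm:4 / North:8 / Ridge:9] → Elm (4)
Elm → [North:12 / Ridge:13] → North (12)
North → [Ridge:10] → Ridge (10)
Return Ridge→Oak: 23.
Total = 8 + 3 + 13 + 3 + 4 + 12 + 10 + 23 = 76.

Nearest-neighbour total = 76 km; route Oak → Knoll → Orwell → Milton → Juniper → Elm → North → Ridge → Oak.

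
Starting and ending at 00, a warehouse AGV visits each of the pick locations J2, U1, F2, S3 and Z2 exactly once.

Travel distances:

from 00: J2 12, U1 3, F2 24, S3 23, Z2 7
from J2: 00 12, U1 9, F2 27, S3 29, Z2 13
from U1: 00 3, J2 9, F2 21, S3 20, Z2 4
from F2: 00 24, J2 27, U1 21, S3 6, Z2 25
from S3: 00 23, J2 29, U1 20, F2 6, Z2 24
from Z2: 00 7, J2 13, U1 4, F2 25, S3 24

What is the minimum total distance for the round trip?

With 5 stops there are 5!/2 = 60 distinct round trips (a route and its reverse cost the same).
00-J2-U1-F2-S3-Z2-00: 12+9+21+6+24+7 = 79
00-J2-U1-F2-Z2-S3-00: 12+9+21+25+24+23 = 114
00-J2-U1-S3-F2-Z2-00: 12+9+20+6+25+7 = 79
00-J2-U1-S3-Z2-F2-00: 12+9+20+24+25+24 = 114
00-J2-U1-Z2-F2-S3-00: 12+9+4+25+6+23 = 79
00-J2-U1-Z2-S3-F2-00: 12+9+4+24+6+24 = 79
00-J2-F2-U1-S3-Z2-00: 12+27+21+20+24+7 = 111
00-J2-F2-U1-Z2-S3-00: 12+27+21+4+24+23 = 111
00-J2-F2-S3-U1-Z2-00: 12+27+6+20+4+7 = 76
00-J2-F2-S3-Z2-U1-00: 12+27+6+24+4+3 = 76
00-J2-F2-Z2-U1-S3-00: 12+27+25+4+20+23 = 111
00-J2-F2-Z2-S3-U1-00: 12+27+25+24+20+3 = 111
00-J2-S3-U1-F2-Z2-00: 12+29+20+21+25+7 = 114
00-J2-S3-U1-Z2-F2-00: 12+29+20+4+25+24 = 114
… (46 more)
The minimum is 76.
One optimal route: 00 → J2 → F2 → S3 → U1 → Z2 → 00 (or its reverse).

76 — the shortest possible round trip.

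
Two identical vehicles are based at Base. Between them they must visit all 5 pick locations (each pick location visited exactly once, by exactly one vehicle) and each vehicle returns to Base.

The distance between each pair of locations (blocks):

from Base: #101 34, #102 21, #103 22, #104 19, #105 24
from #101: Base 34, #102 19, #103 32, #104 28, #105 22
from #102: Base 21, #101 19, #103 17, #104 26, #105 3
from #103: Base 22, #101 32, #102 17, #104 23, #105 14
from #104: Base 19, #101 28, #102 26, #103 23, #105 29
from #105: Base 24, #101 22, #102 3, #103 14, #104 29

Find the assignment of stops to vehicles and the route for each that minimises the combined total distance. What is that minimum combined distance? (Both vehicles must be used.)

Try each way of splitting the stops between the two vehicles (each non-empty) and, for each split, find the best tour for each vehicle:
  {#101} + {#102, #103, #104, #105}: 68 + 80 = 148
  {#102} + {#101, #103, #104, #105}: 42 + 105 = 147
  {#101, #102} + {#103, #104, #105}: 74 + 80 = 154
  {#103} + {#101, #102, #104, #105}: 44 + 93 = 137
  {#101, #103} + {#102, #104, #105}: 88 + 72 = 160
  {#102, #103} + {#101, #104, #105}: 60 + 93 = 153
  … (15 splits in total)
  {#104} + {#101, #102, #103, #105}: 38 + 92 = 130  ← best
Best: vehicle 1 Base → #104 → Base = 38; vehicle 2 Base → #101 → #102 → #105 → #103 → Base = 92; combined 130.

130 blocks — the smallest possible combined total.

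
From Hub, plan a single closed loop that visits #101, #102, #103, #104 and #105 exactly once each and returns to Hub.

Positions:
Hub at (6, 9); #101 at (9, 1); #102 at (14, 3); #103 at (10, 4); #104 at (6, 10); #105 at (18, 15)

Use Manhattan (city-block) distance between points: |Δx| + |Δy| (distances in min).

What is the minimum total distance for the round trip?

54 min — the shortest possible round trip.

Hub - #101 - #102 - #103 - #104 - #105 - Hub: 11+7+5+10+17+18 = 68
Hub - #101 - #102 - #103 - #105 - #104 - Hub: 11+7+5+19+17+1 = 60
Hub - #101 - #102 - #104 - #103 - #105 - Hub: 11+7+15+10+19+18 = 80
Hub - #101 - #102 - #104 - #105 - #103 - Hub: 11+7+15+17+19+9 = 78
Hub - #101 - #102 - #105 - #103 - #104 - Hub: 11+7+16+19+10+1 = 64
Hub - #101 - #102 - #105 - #104 - #103 - Hub: 11+7+16+17+10+9 = 70
Hub - #101 - #103 - #102 - #104 - #105 - Hub: 11+4+5+15+17+18 = 70
Hub - #101 - #103 - #102 - #105 - #104 - Hub: 11+4+5+16+17+1 = 54
Hub - #101 - #103 - #104 - #102 - #105 - Hub: 11+4+10+15+16+18 = 74
Hub - #101 - #103 - #104 - #105 - #102 - Hub: 11+4+10+17+16+14 = 72
Hub - #101 - #103 - #105 - #102 - #104 - Hub: 11+4+19+16+15+1 = 66
Hub - #101 - #103 - #105 - #104 - #102 - Hub: 11+4+19+17+15+14 = 80
Hub - #101 - #104 - #102 - #103 - #105 - Hub: 11+12+15+5+19+18 = 80
Hub - #101 - #104 - #102 - #105 - #103 - Hub: 11+12+15+16+19+9 = 82
… (46 more)
The minimum is 54.
One optimal route: Hub → #101 → #103 → #102 → #105 → #104 → Hub (or its reverse).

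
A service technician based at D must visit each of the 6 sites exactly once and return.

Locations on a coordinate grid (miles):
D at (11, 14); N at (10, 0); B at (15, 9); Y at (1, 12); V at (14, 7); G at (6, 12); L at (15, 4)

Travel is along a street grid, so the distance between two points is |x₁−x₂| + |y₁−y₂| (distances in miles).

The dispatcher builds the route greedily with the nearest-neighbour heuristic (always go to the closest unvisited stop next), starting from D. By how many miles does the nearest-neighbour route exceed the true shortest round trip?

D: G=7, B=9, V=10, Y=12, L=14, N=15 ⇒ G
G: Y=5, B=12, V=13, N=16, L=17 ⇒ Y
Y: B=17, V=18, N=21, L=22 ⇒ B
B: V=3, L=5, N=14 ⇒ V
V: L=4, N=11 ⇒ L
L: N=9 ⇒ N
NN route D → G → Y → B → V → L → N → D costs 60.
Optimal: D → B → V → L → N → Y → G → D costs 58 (by enumerating all 360 distinct tours).
Excess = 60 − 58 = 2.

The nearest-neighbour route is 2 miles longer than optimal.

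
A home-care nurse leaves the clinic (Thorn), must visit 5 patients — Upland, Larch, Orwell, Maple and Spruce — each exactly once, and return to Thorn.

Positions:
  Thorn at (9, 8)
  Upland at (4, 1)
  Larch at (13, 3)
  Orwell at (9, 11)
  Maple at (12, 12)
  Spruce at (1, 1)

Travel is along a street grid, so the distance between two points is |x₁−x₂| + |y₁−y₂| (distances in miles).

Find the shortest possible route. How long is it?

Thorn → Upland → Larch → Orwell → Maple → Spruce → Thorn: 12+11+12+4+22+15 = 76
Thorn → Upland → Larch → Orwell → Spruce → Maple → Thorn: 12+11+12+18+22+7 = 82
Thorn → Upland → Larch → Maple → Orwell → Spruce → Thorn: 12+11+10+4+18+15 = 70
Thorn → Upland → Larch → Maple → Spruce → Orwell → Thorn: 12+11+10+22+18+3 = 76
Thorn → Upland → Larch → Spruce → Orwell → Maple → Thorn: 12+11+14+18+4+7 = 66
Thorn → Upland → Larch → Spruce → Maple → Orwell → Thorn: 12+11+14+22+4+3 = 66
Thorn → Upland → Orwell → Larch → Maple → Spruce → Thorn: 12+15+12+10+22+15 = 86
Thorn → Upland → Orwell → Larch → Spruce → Maple → Thorn: 12+15+12+14+22+7 = 82
Thorn → Upland → Orwell → Maple → Larch → Spruce → Thorn: 12+15+4+10+14+15 = 70
Thorn → Upland → Orwell → Maple → Spruce → Larch → Thorn: 12+15+4+22+14+9 = 76
Thorn → Upland → Orwell → Spruce → Larch → Maple → Thorn: 12+15+18+14+10+7 = 76
Thorn → Upland → Orwell → Spruce → Maple → Larch → Thorn: 12+15+18+22+10+9 = 86
Thorn → Upland → Maple → Larch → Orwell → Spruce → Thorn: 12+19+10+12+18+15 = 86
Thorn → Upland → Maple → Larch → Spruce → Orwell → Thorn: 12+19+10+14+18+3 = 76
… (46 more)
Thorn → Upland → Spruce → Larch → Maple → Orwell → Thorn: 12+3+14+10+4+3 = 46  ← best
The minimum is 46.
One optimal route: Thorn → Upland → Spruce → Larch → Maple → Orwell → Thorn (or its reverse).

46 miles — the shortest possible round trip.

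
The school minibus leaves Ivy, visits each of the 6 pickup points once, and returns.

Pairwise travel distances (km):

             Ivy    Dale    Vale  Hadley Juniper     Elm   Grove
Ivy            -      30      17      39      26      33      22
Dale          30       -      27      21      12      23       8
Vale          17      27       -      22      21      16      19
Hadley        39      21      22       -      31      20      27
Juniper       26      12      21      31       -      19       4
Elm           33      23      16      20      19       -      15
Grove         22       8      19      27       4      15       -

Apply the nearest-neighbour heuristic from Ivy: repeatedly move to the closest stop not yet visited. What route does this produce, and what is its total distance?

At Ivy the remaining stops are Vale 17, Grove 22, Juniper 26, Dale 30, Elm 33, Hadley 39; go to Vale.
At Vale the remaining stops are Elm 16, Grove 19, Juniper 21, Hadley 22, Dale 27; go to Elm.
At Elm the remaining stops are Grove 15, Juniper 19, Hadley 20, Dale 23; go to Grove.
At Grove the remaining stops are Juniper 4, Dale 8, Hadley 27; go to Juniper.
At Juniper the remaining stops are Dale 12, Hadley 31; go to Dale.
At Dale the remaining stops are Hadley 21; go to Hadley.
Return Hadley→Ivy: 39.
Total = 17 + 16 + 15 + 4 + 12 + 21 + 39 = 124.

Nearest-neighbour total = 124 km; route Ivy → Vale → Elm → Grove → Juniper → Dale → Hadley → Ivy.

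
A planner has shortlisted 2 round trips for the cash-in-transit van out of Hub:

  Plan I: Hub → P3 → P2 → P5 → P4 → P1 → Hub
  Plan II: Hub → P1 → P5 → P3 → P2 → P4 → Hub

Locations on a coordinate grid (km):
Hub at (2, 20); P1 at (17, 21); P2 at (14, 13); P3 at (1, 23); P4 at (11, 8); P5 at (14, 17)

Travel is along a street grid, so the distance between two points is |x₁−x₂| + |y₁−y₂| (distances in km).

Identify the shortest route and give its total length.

Plan I: 4 + 23 + 4 + 12 + 19 + 16 = 78
Plan II: 16 + 7 + 19 + 23 + 8 + 21 = 94

78 km — Plan I is the shortest.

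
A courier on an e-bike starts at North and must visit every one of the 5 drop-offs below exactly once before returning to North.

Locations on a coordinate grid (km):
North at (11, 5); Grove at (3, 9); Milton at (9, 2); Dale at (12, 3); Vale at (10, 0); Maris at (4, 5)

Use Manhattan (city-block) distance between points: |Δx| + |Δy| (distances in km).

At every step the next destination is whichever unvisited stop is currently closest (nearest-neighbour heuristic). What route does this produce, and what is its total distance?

38 km along North → Dale → Milton → Vale → Maris → Grove → North.

North → [Dale:3 / Milton:5 / Vale:6 / Maris:7 / Grove:12] → Dale (3)
Dale → [Milton:4 / Vale:5 / Maris:10 / Grove:15] → Milton (4)
Milton → [Vale:3 / Maris:8 / Grove:13] → Vale (3)
Vale → [Maris:11 / Grove:16] → Maris (11)
Maris → [Grove:5] → Grove (5)
Return Grove→North: 12.
Total = 3 + 4 + 3 + 11 + 5 + 12 = 38.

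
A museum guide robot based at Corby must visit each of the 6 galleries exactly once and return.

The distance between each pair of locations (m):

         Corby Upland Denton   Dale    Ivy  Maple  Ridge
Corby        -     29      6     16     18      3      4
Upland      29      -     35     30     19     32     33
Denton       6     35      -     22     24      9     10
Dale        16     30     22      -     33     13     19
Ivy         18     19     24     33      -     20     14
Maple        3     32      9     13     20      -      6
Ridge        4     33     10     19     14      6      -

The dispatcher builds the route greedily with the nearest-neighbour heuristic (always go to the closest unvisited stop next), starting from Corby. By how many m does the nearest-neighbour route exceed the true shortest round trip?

Excess over optimum: 13 m.

From Corby: Maple=3, Ridge=4, Denton=6, Dale=16, Ivy=18, Upland=29 → choose Maple (3).
From Maple: Ridge=6, Denton=9, Dale=13, Ivy=20, Upland=32 → choose Ridge (6).
From Ridge: Denton=10, Ivy=14, Dale=19, Upland=33 → choose Denton (10).
From Denton: Dale=22, Ivy=24, Upland=35 → choose Dale (22).
From Dale: Upland=30, Ivy=33 → choose Upland (30).
From Upland: Ivy=19 → choose Ivy (19).
NN route Corby → Maple → Ridge → Denton → Dale → Upland → Ivy → Corby costs 108.
Optimal: Corby → Denton → Maple → Dale → Upland → Ivy → Ridge → Corby costs 95 (by enumerating all 360 distinct tours).
Excess = 108 − 95 = 13.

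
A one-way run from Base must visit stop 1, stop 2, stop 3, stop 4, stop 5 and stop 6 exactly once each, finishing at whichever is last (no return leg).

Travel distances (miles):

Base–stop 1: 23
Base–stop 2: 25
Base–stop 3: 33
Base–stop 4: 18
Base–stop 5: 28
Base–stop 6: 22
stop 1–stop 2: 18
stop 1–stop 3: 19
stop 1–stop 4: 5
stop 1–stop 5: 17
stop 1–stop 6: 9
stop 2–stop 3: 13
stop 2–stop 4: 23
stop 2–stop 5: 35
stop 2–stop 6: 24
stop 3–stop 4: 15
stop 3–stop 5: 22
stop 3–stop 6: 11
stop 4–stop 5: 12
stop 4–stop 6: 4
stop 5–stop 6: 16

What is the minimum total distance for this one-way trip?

Shortest open route: 75 miles.

There are 6! = 720 possible orderings.
Base - stop 1 - stop 2 - stop 3 - stop 4 - stop 5 - stop 6: 23+18+13+15+12+16 = 97
Base - stop 1 - stop 2 - stop 3 - stop 4 - stop 6 - stop 5: 23+18+13+15+4+16 = 89
Base - stop 1 - stop 2 - stop 3 - stop 5 - stop 4 - stop 6: 23+18+13+22+12+4 = 92
Base - stop 1 - stop 2 - stop 3 - stop 5 - stop 6 - stop 4: 23+18+13+22+16+4 = 96
Base - stop 1 - stop 2 - stop 3 - stop 6 - stop 4 - stop 5: 23+18+13+11+4+12 = 81
Base - stop 1 - stop 2 - stop 3 - stop 6 - stop 5 - stop 4: 23+18+13+11+16+12 = 93
Base - stop 1 - stop 2 - stop 4 - stop 3 - stop 5 - stop 6: 23+18+23+15+22+16 = 117
Base - stop 1 - stop 2 - stop 4 - stop 3 - stop 6 - stop 5: 23+18+23+15+11+16 = 106
… (712 more)
Base - stop 2 - stop 3 - stop 6 - stop 1 - stop 4 - stop 5: 25+13+11+9+5+12 = 75  ← best
The minimum is 75.
One shortest path: Base → stop 2 → stop 3 → stop 6 → stop 1 → stop 4 → stop 5.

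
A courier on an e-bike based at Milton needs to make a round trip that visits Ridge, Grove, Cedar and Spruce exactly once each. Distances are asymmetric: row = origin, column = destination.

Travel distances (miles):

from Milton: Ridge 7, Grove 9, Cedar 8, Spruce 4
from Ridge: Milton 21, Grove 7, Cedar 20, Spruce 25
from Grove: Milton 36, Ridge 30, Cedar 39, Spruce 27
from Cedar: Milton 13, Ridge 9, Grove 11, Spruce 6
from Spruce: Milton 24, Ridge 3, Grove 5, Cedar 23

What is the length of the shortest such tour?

Milton - Ridge - Grove - Cedar - Spruce - Milton: 7+7+39+6+24 = 83
Milton - Ridge - Grove - Spruce - Cedar - Milton: 7+7+27+23+13 = 77
Milton - Ridge - Cedar - Grove - Spruce - Milton: 7+20+11+27+24 = 89
Milton - Ridge - Cedar - Spruce - Grove - Milton: 7+20+6+5+36 = 74
Milton - Ridge - Spruce - Grove - Cedar - Milton: 7+25+5+39+13 = 89
Milton - Ridge - Spruce - Cedar - Grove - Milton: 7+25+23+11+36 = 102
Milton - Grove - Ridge - Cedar - Spruce - Milton: 9+30+20+6+24 = 89
Milton - Grove - Ridge - Spruce - Cedar - Milton: 9+30+25+23+13 = 100
Milton - Grove - Cedar - Ridge - Spruce - Milton: 9+39+9+25+24 = 106
Milton - Grove - Cedar - Spruce - Ridge - Milton: 9+39+6+3+21 = 78
Milton - Grove - Spruce - Ridge - Cedar - Milton: 9+27+3+20+13 = 72
Milton - Grove - Spruce - Cedar - Ridge - Milton: 9+27+23+9+21 = 89
Milton - Cedar - Ridge - Grove - Spruce - Milton: 8+9+7+27+24 = 75
Milton - Cedar - Ridge - Spruce - Grove - Milton: 8+9+25+5+36 = 83
… (10 more)
Milton - Cedar - Spruce - Ridge - Grove - Milton: 8+6+3+7+36 = 60  ← best
The minimum is 60.
One optimal route: Milton → Cedar → Spruce → Ridge → Grove → Milton.

Minimum total distance: 60 miles.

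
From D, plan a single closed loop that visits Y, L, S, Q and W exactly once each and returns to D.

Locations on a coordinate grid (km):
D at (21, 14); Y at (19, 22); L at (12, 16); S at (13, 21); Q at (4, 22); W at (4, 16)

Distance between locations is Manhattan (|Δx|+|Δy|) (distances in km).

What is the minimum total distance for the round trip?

Shortest round trip = 52 km.

There are 60 distinct closed tours to check (reversals are equivalent).
D → Y → L → S → Q → W → D: 10+13+6+10+6+19 = 64
D → Y → L → S → W → Q → D: 10+13+6+14+6+25 = 74
D → Y → L → Q → S → W → D: 10+13+14+10+14+19 = 80
D → Y → L → Q → W → S → D: 10+13+14+6+14+15 = 72
D → Y → L → W → S → Q → D: 10+13+8+14+10+25 = 80
D → Y → L → W → Q → S → D: 10+13+8+6+10+15 = 62
D → Y → S → L → Q → W → D: 10+7+6+14+6+19 = 62
D → Y → S → L → W → Q → D: 10+7+6+8+6+25 = 62
D → Y → S → Q → L → W → D: 10+7+10+14+8+19 = 68
D → Y → S → Q → W → L → D: 10+7+10+6+8+11 = 52
D → Y → S → W → L → Q → D: 10+7+14+8+14+25 = 78
D → Y → S → W → Q → L → D: 10+7+14+6+14+11 = 62
D → Y → Q → L → S → W → D: 10+15+14+6+14+19 = 78
D → Y → Q → L → W → S → D: 10+15+14+8+14+15 = 76
… (46 more)
The minimum is 52.
One optimal route: D → Y → S → Q → W → L → D (or its reverse).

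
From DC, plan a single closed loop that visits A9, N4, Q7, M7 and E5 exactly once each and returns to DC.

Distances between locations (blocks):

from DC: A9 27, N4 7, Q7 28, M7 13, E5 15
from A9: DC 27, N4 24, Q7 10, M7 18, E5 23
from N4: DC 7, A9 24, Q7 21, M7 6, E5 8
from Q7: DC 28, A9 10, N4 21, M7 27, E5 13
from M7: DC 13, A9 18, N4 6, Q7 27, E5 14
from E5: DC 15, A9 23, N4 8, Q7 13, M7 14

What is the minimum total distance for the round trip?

69 blocks — the shortest possible round trip.

With 5 stops there are 5!/2 = 60 distinct round trips (a route and its reverse cost the same).
DC→A9→N4→Q7→M7→E5→DC: 27+24+21+27+14+15 = 128
DC→A9→N4→Q7→E5→M7→DC: 27+24+21+13+14+13 = 112
DC→A9→N4→M7→Q7→E5→DC: 27+24+6+27+13+15 = 112
DC→A9→N4→M7→E5→Q7→DC: 27+24+6+14+13+28 = 112
DC→A9→N4→E5→Q7→M7→DC: 27+24+8+13+27+13 = 112
DC→A9→N4→E5→M7→Q7→DC: 27+24+8+14+27+28 = 128
DC→A9→Q7→N4→M7→E5→DC: 27+10+21+6+14+15 = 93
DC→A9→Q7→N4→E5→M7→DC: 27+10+21+8+14+13 = 93
DC→A9→Q7→M7→N4→E5→DC: 27+10+27+6+8+15 = 93
DC→A9→Q7→M7→E5→N4→DC: 27+10+27+14+8+7 = 93
DC→A9→Q7→E5→N4→M7→DC: 27+10+13+8+6+13 = 77
DC→A9→Q7→E5→M7→N4→DC: 27+10+13+14+6+7 = 77
DC→A9→M7→N4→Q7→E5→DC: 27+18+6+21+13+15 = 100
DC→A9→M7→N4→E5→Q7→DC: 27+18+6+8+13+28 = 100
… (46 more)
DC→N4→M7→A9→Q7→E5→DC: 7+6+18+10+13+15 = 69  ← best
The minimum is 69.
One optimal route: DC → N4 → M7 → A9 → Q7 → E5 → DC (or its reverse).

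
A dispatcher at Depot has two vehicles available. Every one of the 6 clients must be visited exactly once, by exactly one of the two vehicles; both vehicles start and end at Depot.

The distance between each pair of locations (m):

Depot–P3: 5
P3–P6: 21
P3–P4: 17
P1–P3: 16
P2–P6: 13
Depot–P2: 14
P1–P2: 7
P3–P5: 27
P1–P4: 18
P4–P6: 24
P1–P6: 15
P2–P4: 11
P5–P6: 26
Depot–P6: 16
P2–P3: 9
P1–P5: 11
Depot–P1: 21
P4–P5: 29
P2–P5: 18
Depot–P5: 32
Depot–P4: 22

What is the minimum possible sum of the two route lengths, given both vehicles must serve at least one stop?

Check every non-empty split of the stops between the two vehicles; for each half take its own optimal tour:
  {P1} + {P2, P3, P4, P5, P6}: 42 + 93 = 135
  {P2} + {P1, P3, P4, P5, P6}: 28 + 93 = 121
  {P1, P2} + {P3, P4, P5, P6}: 42 + 93 = 135
  {P3} + {P1, P2, P4, P5, P6}: 10 + 93 = 103
  {P1, P3} + {P2, P4, P5, P6}: 42 + 93 = 135
  {P2, P3} + {P1, P4, P5, P6}: 28 + 93 = 121
  … (31 splits in total)
Best: vehicle 1 Depot → P3 → Depot = 10; vehicle 2 Depot → P4 → P2 → P1 → P5 → P6 → Depot = 93; combined 103.

103 m — the smallest possible combined total.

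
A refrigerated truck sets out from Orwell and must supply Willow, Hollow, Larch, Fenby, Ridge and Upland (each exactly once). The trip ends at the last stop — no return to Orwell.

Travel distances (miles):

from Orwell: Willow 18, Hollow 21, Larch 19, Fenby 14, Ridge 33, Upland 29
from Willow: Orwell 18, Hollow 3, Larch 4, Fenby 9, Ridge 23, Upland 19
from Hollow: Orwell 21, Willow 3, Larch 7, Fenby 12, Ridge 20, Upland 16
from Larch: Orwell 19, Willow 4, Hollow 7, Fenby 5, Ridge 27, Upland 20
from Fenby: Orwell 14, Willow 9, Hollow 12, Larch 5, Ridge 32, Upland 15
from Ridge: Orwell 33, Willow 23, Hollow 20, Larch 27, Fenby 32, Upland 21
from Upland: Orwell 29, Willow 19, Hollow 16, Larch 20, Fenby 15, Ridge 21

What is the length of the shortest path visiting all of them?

Minimum one-way distance = 63 miles.

There are 6! = 720 possible orderings.
Orwell - Willow - Hollow - Larch - Fenby - Ridge - Upland: 18+3+7+5+32+21 = 86
Orwell - Willow - Hollow - Larch - Fenby - Upland - Ridge: 18+3+7+5+15+21 = 69
Orwell - Willow - Hollow - Larch - Ridge - Fenby - Upland: 18+3+7+27+32+15 = 102
Orwell - Willow - Hollow - Larch - Ridge - Upland - Fenby: 18+3+7+27+21+15 = 91
Orwell - Willow - Hollow - Larch - Upland - Fenby - Ridge: 18+3+7+20+15+32 = 95
Orwell - Willow - Hollow - Larch - Upland - Ridge - Fenby: 18+3+7+20+21+32 = 101
Orwell - Willow - Hollow - Fenby - Larch - Ridge - Upland: 18+3+12+5+27+21 = 86
Orwell - Willow - Hollow - Fenby - Larch - Upland - Ridge: 18+3+12+5+20+21 = 79
… (712 more)
Orwell - Fenby - Larch - Willow - Hollow - Upland - Ridge: 14+5+4+3+16+21 = 63  ← best
The minimum is 63.
One shortest path: Orwell → Fenby → Larch → Willow → Hollow → Upland → Ridge.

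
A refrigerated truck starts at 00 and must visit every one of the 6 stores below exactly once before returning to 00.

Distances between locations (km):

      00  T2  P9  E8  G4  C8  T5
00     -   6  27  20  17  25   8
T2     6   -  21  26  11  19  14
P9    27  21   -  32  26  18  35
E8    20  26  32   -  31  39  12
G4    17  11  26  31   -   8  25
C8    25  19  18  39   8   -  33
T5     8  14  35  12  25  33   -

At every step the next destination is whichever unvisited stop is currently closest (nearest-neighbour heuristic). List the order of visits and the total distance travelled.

00 → [T2:6 / T5:8 / G4:17 / E8:20 / C8:25 / P9:27] → T2 (6)
T2 → [G4:11 / T5:14 / C8:19 / P9:21 / E8:26] → G4 (11)
G4 → [C8:8 / T5:25 / P9:26 / E8:31] → C8 (8)
C8 → [P9:18 / T5:33 / E8:39] → P9 (18)
P9 → [E8:32 / T5:35] → E8 (32)
E8 → [T5:12] → T5 (12)
Return T5→00: 8.
Total = 6 + 11 + 8 + 18 + 32 + 12 + 8 = 95.

95 km along 00 → T2 → G4 → C8 → P9 → E8 → T5 → 00.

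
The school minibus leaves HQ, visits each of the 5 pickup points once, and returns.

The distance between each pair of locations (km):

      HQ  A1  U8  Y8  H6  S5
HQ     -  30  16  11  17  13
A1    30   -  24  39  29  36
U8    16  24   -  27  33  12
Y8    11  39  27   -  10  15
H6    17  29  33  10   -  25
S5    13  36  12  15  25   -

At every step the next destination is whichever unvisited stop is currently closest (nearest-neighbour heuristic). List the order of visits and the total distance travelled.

Nearest-neighbour total = 112 km; route HQ → Y8 → H6 → S5 → U8 → A1 → HQ.

From HQ: distances to unvisited — Y8=11, S5=13, U8=16, H6=17, A1=30. Nearest is Y8 (11).
From Y8: distances to unvisited — H6=10, S5=15, U8=27, A1=39. Nearest is H6 (10).
From H6: distances to unvisited — S5=25, A1=29, U8=33. Nearest is S5 (25).
From S5: distances to unvisited — U8=12, A1=36. Nearest is U8 (12).
From U8: distances to unvisited — A1=24. Nearest is A1 (24).
Return A1→HQ: 30.
Total = 11 + 10 + 25 + 12 + 24 + 30 = 112.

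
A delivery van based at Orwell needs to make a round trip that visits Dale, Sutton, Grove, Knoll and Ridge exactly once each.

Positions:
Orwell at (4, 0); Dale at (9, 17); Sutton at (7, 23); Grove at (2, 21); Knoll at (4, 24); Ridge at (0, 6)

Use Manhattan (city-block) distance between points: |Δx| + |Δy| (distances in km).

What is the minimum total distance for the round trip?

With 5 stops there are 5!/2 = 60 distinct round trips (a route and its reverse cost the same).
Orwell-Dale-Sutton-Grove-Knoll-Ridge-Orwell: 22+8+7+5+22+10 = 74
Orwell-Dale-Sutton-Grove-Ridge-Knoll-Orwell: 22+8+7+17+22+24 = 100
Orwell-Dale-Sutton-Knoll-Grove-Ridge-Orwell: 22+8+4+5+17+10 = 66
Orwell-Dale-Sutton-Knoll-Ridge-Grove-Orwell: 22+8+4+22+17+23 = 96
Orwell-Dale-Sutton-Ridge-Grove-Knoll-Orwell: 22+8+24+17+5+24 = 100
Orwell-Dale-Sutton-Ridge-Knoll-Grove-Orwell: 22+8+24+22+5+23 = 104
Orwell-Dale-Grove-Sutton-Knoll-Ridge-Orwell: 22+11+7+4+22+10 = 76
Orwell-Dale-Grove-Sutton-Ridge-Knoll-Orwell: 22+11+7+24+22+24 = 110
Orwell-Dale-Grove-Knoll-Sutton-Ridge-Orwell: 22+11+5+4+24+10 = 76
Orwell-Dale-Grove-Knoll-Ridge-Sutton-Orwell: 22+11+5+22+24+26 = 110
Orwell-Dale-Grove-Ridge-Sutton-Knoll-Orwell: 22+11+17+24+4+24 = 102
Orwell-Dale-Grove-Ridge-Knoll-Sutton-Orwell: 22+11+17+22+4+26 = 102
Orwell-Dale-Knoll-Sutton-Grove-Ridge-Orwell: 22+12+4+7+17+10 = 72
Orwell-Dale-Knoll-Sutton-Ridge-Grove-Orwell: 22+12+4+24+17+23 = 102
… (46 more)
The minimum is 66.
One optimal route: Orwell → Dale → Sutton → Knoll → Grove → Ridge → Orwell (or its reverse).

66 km — the shortest possible round trip.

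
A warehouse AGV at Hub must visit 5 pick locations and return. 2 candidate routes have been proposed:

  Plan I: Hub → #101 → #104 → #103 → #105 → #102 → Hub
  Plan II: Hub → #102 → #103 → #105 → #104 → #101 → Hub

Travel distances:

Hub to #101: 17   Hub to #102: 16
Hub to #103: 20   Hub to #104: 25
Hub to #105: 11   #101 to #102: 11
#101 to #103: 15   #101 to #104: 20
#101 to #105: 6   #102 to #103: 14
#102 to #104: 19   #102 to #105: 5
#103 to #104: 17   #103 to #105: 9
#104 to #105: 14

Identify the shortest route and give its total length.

Plan I: 17 + 20 + 17 + 9 + 5 + 16 = 84
Plan II: 16 + 14 + 9 + 14 + 20 + 17 = 90

Shortest is Plan I, total 84.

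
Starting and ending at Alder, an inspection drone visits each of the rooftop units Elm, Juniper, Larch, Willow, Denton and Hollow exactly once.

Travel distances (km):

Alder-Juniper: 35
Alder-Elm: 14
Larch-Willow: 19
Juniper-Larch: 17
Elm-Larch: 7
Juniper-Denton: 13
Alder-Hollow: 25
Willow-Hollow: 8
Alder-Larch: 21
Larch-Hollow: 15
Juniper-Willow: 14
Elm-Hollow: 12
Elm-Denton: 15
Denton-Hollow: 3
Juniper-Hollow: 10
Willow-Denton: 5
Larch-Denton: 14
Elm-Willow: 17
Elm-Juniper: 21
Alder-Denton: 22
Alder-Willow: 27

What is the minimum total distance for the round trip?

Minimum total distance: 83 km.

There are 360 distinct closed tours to check (reversals are equivalent).
Alder→Elm→Juniper→Larch→Willow→Denton→Hollow→Alder: 14+21+17+19+5+3+25 = 104
Alder→Elm→Juniper→Larch→Willow→Hollow→Denton→Alder: 14+21+17+19+8+3+22 = 104
Alder→Elm→Juniper→Larch→Denton→Willow→Hollow→Alder: 14+21+17+14+5+8+25 = 104
Alder→Elm→Juniper→Larch→Denton→Hollow→Willow→Alder: 14+21+17+14+3+8+27 = 104
Alder→Elm→Juniper→Larch→Hollow→Willow→Denton→Alder: 14+21+17+15+8+5+22 = 102
Alder→Elm→Juniper→Larch→Hollow→Denton→Willow→Alder: 14+21+17+15+3+5+27 = 102
Alder→Elm→Juniper→Willow→Larch→Denton→Hollow→Alder: 14+21+14+19+14+3+25 = 110
Alder→Elm→Juniper→Willow→Larch→Hollow→Denton→Alder: 14+21+14+19+15+3+22 = 108
… (352 more)
Alder→Elm→Larch→Juniper→Hollow→Willow→Denton→Alder: 14+7+17+10+8+5+22 = 83  ← best
The minimum is 83.
One optimal route: Alder → Elm → Larch → Juniper → Hollow → Willow → Denton → Alder (or its reverse).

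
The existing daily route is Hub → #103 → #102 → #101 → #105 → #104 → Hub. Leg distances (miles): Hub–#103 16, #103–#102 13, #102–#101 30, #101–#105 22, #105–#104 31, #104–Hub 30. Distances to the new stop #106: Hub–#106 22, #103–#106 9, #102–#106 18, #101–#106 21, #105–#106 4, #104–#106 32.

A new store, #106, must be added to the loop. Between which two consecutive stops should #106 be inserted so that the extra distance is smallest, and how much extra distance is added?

+3 miles — insert #106 between #101 and #105.

Insertion cost between consecutive stops i–j is d(i,#106) + d(#106,j) − d(i,j):
  between Hub and #103: 22 + 9 − 16 = 15
  between #103 and #102: 9 + 18 − 13 = 14
  between #102 and #101: 18 + 21 − 30 = 9
  between #101 and #105: 21 + 4 − 22 = 3
  between #105 and #104: 4 + 32 − 31 = 5
  between #104 and Hub: 32 + 22 − 30 = 24
Cheapest insertion is between #101 and #105, adding 3.
New total = 142 + 3 = 145.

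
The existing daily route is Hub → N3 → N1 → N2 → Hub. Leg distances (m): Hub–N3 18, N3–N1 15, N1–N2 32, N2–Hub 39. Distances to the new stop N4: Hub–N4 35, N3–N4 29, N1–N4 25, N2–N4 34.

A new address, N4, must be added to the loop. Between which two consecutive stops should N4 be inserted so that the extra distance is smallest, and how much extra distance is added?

Adding 27 m by placing N4 on the N1–N2 leg.

Insertion cost between consecutive stops i–j is d(i,N4) + d(N4,j) − d(i,j):
  between Hub and N3: 35 + 29 − 18 = 46
  between N3 and N1: 29 + 25 − 15 = 39
  between N1 and N2: 25 + 34 − 32 = 27
  between N2 and Hub: 34 + 35 − 39 = 30
Cheapest insertion is between N1 and N2, adding 27.
New total = 104 + 27 = 131.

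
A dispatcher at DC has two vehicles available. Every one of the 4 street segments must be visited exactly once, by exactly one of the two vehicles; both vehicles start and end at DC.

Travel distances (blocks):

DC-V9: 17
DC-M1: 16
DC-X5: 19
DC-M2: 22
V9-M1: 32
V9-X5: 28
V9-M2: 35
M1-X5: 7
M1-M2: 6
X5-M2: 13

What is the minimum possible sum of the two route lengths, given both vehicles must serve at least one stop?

Check every non-empty split of the stops between the two vehicles; for each half take its own optimal tour:
  {V9} + {M1, X5, M2}: 34 + 54 = 88
  {M1} + {V9, X5, M2}: 32 + 80 = 112
  {V9, M1} + {X5, M2}: 65 + 54 = 119
  {X5} + {V9, M1, M2}: 38 + 74 = 112
  {V9, X5} + {M1, M2}: 64 + 44 = 108
  {M1, X5} + {V9, M2}: 42 + 74 = 116
  … (7 splits in total)
Best: vehicle 1 DC → V9 → DC = 34; vehicle 2 DC → M1 → M2 → X5 → DC = 54; combined 88.

Minimum combined distance: 88 blocks.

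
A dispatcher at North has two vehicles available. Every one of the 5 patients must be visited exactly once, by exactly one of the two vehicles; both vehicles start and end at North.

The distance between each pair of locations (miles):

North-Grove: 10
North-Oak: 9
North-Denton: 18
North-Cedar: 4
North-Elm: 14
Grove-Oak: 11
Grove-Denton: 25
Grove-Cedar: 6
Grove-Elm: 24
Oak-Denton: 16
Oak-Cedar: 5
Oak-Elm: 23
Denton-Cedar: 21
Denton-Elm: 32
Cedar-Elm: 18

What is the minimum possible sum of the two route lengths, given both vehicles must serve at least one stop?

Try each way of splitting the stops between the two vehicles (each non-empty) and, for each split, find the best tour for each vehicle:
  {Grove} + {Oak, Denton, Cedar, Elm}: 20 + 71 = 91
  {Oak} + {Grove, Denton, Cedar, Elm}: 18 + 81 = 99
  {Grove, Oak} + {Denton, Cedar, Elm}: 30 + 71 = 101
  {Denton} + {Grove, Oak, Cedar, Elm}: 36 + 58 = 94
  {Grove, Denton} + {Oak, Cedar, Elm}: 53 + 46 = 99
  {Oak, Denton} + {Grove, Cedar, Elm}: 43 + 48 = 91
  … (15 splits in total)
  {Grove, Oak, Denton, Cedar} + {Elm}: 55 + 28 = 83  ← best
Best: vehicle 1 North → Grove → Cedar → Oak → Denton → North = 55; vehicle 2 North → Elm → North = 28; combined 83.

Minimum combined distance: 83 miles.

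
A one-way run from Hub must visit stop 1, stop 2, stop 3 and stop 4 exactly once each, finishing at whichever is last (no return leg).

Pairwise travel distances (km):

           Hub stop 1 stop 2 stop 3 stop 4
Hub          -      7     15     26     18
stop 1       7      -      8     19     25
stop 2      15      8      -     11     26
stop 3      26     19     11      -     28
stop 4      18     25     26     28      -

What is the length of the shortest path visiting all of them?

There are 4! = 24 possible orderings.
Hub→stop 1→stop 2→stop 3→stop 4: 7+8+11+28 = 54
Hub→stop 1→stop 2→stop 4→stop 3: 7+8+26+28 = 69
Hub→stop 1→stop 3→stop 2→stop 4: 7+19+11+26 = 63
Hub→stop 1→stop 3→stop 4→stop 2: 7+19+28+26 = 80
Hub→stop 1→stop 4→stop 2→stop 3: 7+25+26+11 = 69
Hub→stop 1→stop 4→stop 3→stop 2: 7+25+28+11 = 71
Hub→stop 2→stop 1→stop 3→stop 4: 15+8+19+28 = 70
Hub→stop 2→stop 1→stop 4→stop 3: 15+8+25+28 = 76
Hub→stop 2→stop 3→stop 1→stop 4: 15+11+19+25 = 70
Hub→stop 2→stop 3→stop 4→stop 1: 15+11+28+25 = 79
Hub→stop 2→stop 4→stop 1→stop 3: 15+26+25+19 = 85
Hub→stop 2→stop 4→stop 3→stop 1: 15+26+28+19 = 88
Hub→stop 3→stop 1→stop 2→stop 4: 26+19+8+26 = 79
Hub→stop 3→stop 1→stop 4→stop 2: 26+19+25+26 = 96
… (10 more)
The minimum is 54.
One shortest path: Hub → stop 1 → stop 2 → stop 3 → stop 4.

Shortest open route: 54 km.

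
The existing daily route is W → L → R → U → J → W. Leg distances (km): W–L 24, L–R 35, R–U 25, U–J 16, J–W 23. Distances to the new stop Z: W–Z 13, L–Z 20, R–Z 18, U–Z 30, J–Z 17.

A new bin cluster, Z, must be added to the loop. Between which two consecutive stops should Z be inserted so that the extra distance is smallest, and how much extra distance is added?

Adding 3 km by placing Z on the L–R leg.

Insertion cost between consecutive stops i–j is d(i,Z) + d(Z,j) − d(i,j):
  between W and L: 13 + 20 − 24 = 9
  between L and R: 20 + 18 − 35 = 3
  between R and U: 18 + 30 − 25 = 23
  between U and J: 30 + 17 − 16 = 31
  between J and W: 17 + 13 − 23 = 7
Cheapest insertion is between L and R, adding 3.
New total = 123 + 3 = 126.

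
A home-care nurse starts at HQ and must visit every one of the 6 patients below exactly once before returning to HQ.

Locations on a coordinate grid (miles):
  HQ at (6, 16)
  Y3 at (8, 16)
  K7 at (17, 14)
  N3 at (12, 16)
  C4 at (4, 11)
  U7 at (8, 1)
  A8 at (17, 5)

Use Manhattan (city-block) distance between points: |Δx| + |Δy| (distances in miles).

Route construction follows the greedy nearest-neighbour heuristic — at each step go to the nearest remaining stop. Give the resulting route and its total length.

Total distance 56 miles via the nearest-neighbour route HQ → Y3 → N3 → K7 → A8 → U7 → C4 → HQ.

At HQ the remaining stops are Y3 2, N3 6, C4 7, K7 13, U7 17, A8 22; go to Y3.
At Y3 the remaining stops are N3 4, C4 9, K7 11, U7 15, A8 20; go to N3.
At N3 the remaining stops are K7 7, C4 13, A8 16, U7 19; go to K7.
At K7 the remaining stops are A8 9, C4 16, U7 22; go to A8.
At A8 the remaining stops are U7 13, C4 19; go to U7.
At U7 the remaining stops are C4 14; go to C4.
Return C4→HQ: 7.
Total = 2 + 4 + 7 + 9 + 13 + 14 + 7 = 56.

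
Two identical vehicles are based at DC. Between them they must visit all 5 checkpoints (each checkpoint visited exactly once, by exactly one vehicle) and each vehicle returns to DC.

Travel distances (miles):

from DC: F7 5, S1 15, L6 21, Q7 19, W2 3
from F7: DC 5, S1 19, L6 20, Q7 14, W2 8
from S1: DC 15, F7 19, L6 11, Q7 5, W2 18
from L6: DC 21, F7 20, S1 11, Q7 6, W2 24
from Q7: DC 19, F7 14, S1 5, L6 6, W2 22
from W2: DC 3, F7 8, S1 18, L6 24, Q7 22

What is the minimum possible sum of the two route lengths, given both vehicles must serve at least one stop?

Minimum combined distance: 57 miles.

Try each way of splitting the stops between the two vehicles (each non-empty) and, for each split, find the best tour for each vehicle:
  {F7} + {S1, L6, Q7, W2}: 10 + 53 = 63
  {S1} + {F7, L6, Q7, W2}: 30 + 52 = 82
  {F7, S1} + {L6, Q7, W2}: 39 + 52 = 91
  {L6} + {F7, S1, Q7, W2}: 42 + 45 = 87
  {F7, L6} + {S1, Q7, W2}: 46 + 45 = 91
  {S1, L6} + {F7, Q7, W2}: 47 + 44 = 91
  … (15 splits in total)
  {F7, S1, L6, Q7} + {W2}: 51 + 6 = 57  ← best
Best: vehicle 1 DC → F7 → L6 → Q7 → S1 → DC = 51; vehicle 2 DC → W2 → DC = 6; combined 57.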